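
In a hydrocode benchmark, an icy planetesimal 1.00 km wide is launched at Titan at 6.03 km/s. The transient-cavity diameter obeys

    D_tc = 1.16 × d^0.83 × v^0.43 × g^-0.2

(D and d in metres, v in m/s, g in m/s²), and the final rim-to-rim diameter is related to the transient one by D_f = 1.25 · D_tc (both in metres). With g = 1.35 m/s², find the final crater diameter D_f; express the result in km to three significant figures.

D_f ≈ 17.8 km

In SI: d = 1000 m, v = 6030 m/s.
d^0.83 = 1000^0.83 = 309.0
v^0.43 = 6030^0.43 = 42.22
g^-0.2 = 1.35^-0.2 = 0.9417
D_tc = 1.16 × 309.0 × 42.22 × 0.9417 = 14250 m
D_f = 1.25 × 14250 = 17812 m
     = 17.81 km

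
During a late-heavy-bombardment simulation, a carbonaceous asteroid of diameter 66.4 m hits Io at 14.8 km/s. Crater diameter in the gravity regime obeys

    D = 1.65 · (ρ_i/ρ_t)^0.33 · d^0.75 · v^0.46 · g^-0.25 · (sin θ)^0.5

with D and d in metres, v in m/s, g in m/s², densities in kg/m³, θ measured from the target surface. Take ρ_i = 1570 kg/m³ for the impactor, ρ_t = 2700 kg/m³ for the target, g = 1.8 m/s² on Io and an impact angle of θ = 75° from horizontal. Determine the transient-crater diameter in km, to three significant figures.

D ≈ 2.26 km

In SI units: v = 14800 m/s.
(ρ_i/ρ_t)^0.33 = (1570/2700)^0.33 = 0.8362
d^0.75 = 66.4^0.75 = 23.26
v^0.46 = 14800^0.46 = 82.86
g^-0.25 = 1.8^-0.25 = 0.8633
(sin 75°)^0.5 = 0.9659^0.5 = 0.9828
D = 1.65 × 0.8362 × 23.26 × 82.86 × 0.8633 × 0.9828 = 2256 m
   = 2.256 km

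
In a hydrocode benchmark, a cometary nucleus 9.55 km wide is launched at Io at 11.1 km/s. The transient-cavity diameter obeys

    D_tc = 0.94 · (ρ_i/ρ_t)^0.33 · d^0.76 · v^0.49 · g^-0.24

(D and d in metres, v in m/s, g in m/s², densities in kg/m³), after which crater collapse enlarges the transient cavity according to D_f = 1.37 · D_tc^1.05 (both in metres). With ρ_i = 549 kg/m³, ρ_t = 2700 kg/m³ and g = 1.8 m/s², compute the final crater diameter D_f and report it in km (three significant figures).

D_f ≈ 115 km

In SI: d = 9550 m, v = 11100 m/s.
(ρ_i/ρ_t)^0.33 = (549/2700)^0.33 = 0.5912
d^0.76 = 9550^0.76 = 1059
v^0.49 = 11100^0.49 = 95.99
g^-0.24 = 1.8^-0.24 = 0.8684
D_tc = 0.94 × 0.5912 × 1059 × 95.99 × 0.8684 = 49060 m
D_f = 1.37 × (49060)^1.05 = 1.153 × 10^5 m
     = 115.3 km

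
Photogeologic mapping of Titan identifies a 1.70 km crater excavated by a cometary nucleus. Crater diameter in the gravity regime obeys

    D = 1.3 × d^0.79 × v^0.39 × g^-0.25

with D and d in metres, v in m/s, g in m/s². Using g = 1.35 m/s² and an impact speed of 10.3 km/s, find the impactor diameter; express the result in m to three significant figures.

d ≈ 101 m

Rearranging for d: d = [D / (1.3 · 10300^0.39 · 1.35^-0.25)]^(1/0.79).
D = 1700 m.
10300^0.39 = 36.73
1.35^-0.25 = 0.9277
Denominator = 1.3 × 36.73 × 0.9277 = 44.30
D / 44.30 = 1700 / 44.30 = 38.37
d = 38.37^(1/0.79) = 38.37^1.2658 = 101.2 m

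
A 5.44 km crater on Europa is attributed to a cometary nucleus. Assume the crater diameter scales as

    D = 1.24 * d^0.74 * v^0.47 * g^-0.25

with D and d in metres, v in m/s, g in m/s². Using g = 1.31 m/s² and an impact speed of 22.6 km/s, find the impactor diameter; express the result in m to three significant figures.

d ≈ 157 m

Rearranging for d: d = [D / (1.24 · 22600^0.47 · 1.31^-0.25)]^(1/0.74).
D = 5440 m.
22600^0.47 = 111.3
1.31^-0.25 = 0.9347
Denominator = 1.24 × 111.3 × 0.9347 = 129.0
D / 129.0 = 5440 / 129.0 = 42.17
d = 42.17^(1/0.74) = 42.17^1.3514 = 157.0 m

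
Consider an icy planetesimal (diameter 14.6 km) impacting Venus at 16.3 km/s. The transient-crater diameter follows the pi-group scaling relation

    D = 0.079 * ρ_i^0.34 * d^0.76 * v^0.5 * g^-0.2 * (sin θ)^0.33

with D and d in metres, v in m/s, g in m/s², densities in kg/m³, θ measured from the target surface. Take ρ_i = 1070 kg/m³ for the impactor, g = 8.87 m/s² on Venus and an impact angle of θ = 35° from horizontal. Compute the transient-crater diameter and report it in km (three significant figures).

D ≈ 85.0 km

In SI units: d = 14600 m, v = 16300 m/s.
ρ_i^0.34 = 1070^0.34 = 10.71
d^0.76 = 14600^0.76 = 1462
v^0.5 = 16300^0.5 = 127.7
g^-0.2 = 8.87^-0.2 = 0.6463
(sin 35°)^0.33 = 0.5736^0.33 = 0.8324
D = 0.079 × 10.71 × 1462 × 127.7 × 0.6463 × 0.8324 = 84981 m
   = 84.98 km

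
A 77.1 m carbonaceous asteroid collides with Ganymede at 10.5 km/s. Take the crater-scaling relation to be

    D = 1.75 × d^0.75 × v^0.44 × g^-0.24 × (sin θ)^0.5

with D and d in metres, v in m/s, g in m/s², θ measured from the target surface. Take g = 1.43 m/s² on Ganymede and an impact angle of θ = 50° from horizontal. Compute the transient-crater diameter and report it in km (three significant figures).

In SI units: v = 10500 m/s.
d^0.75 = 77.1^0.75 = 26.02
v^0.44 = 10500^0.44 = 58.79
g^-0.24 = 1.43^-0.24 = 0.9177
(sin 50°)^0.5 = 0.7660^0.5 = 0.8752
D = 1.75 × 26.02 × 58.79 × 0.9177 × 0.8752 = 2150 m
   = 2.150 km

D ≈ 2.15 km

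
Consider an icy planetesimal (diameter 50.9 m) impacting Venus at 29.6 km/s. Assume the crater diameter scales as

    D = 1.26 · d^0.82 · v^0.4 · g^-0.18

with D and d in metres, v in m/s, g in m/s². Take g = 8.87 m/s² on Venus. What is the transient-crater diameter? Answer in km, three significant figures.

D ≈ 1.31 km

In SI units: v = 29600 m/s.
d^0.82 = 50.9^0.82 = 25.09
v^0.4 = 29600^0.4 = 61.45
g^-0.18 = 8.87^-0.18 = 0.6751
D = 1.26 × 25.09 × 61.45 × 0.6751 = 1311 m
   = 1.311 km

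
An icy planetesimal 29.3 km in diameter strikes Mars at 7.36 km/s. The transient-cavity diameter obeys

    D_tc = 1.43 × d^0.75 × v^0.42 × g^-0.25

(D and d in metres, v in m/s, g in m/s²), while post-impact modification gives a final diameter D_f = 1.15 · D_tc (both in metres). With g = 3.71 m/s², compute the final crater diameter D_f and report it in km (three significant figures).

In SI: d = 29300 m, v = 7360 m/s.
d^0.75 = 29300^0.75 = 2239
v^0.42 = 7360^0.42 = 42.08
g^-0.25 = 3.71^-0.25 = 0.7205
D_tc = 1.43 × 2239 × 42.08 × 0.7205 = 97070 m
D_f = 1.15 × 97070 = 1.116 × 10^5 m
     = 111.6 km

D_f ≈ 112 km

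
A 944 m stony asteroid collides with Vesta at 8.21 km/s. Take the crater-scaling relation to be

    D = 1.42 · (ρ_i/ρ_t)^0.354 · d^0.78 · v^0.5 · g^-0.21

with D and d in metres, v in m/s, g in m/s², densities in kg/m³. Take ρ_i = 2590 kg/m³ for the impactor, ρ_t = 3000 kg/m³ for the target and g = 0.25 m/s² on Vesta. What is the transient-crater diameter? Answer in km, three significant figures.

D ≈ 34.2 km

In SI units: v = 8210 m/s.
(ρ_i/ρ_t)^0.354 = (2590/3000)^0.354 = 0.9493
d^0.78 = 944^0.78 = 209.2
v^0.5 = 8210^0.5 = 90.61
g^-0.21 = 0.25^-0.21 = 1.338
D = 1.42 × 0.9493 × 209.2 × 90.61 × 1.338 = 34189 m
   = 34.19 km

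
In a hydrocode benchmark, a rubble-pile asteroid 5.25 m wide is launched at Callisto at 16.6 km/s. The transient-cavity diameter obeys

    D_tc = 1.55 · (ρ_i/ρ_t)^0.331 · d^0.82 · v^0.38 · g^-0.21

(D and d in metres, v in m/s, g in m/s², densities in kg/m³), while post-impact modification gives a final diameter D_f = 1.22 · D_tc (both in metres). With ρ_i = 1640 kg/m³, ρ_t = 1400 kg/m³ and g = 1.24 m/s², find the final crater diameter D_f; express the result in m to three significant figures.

v = 16600 m/s.
(ρ_i/ρ_t)^0.331 = (1640/1400)^0.331 = 1.054
d^0.82 = 5.25^0.82 = 3.895
v^0.38 = 16600^0.38 = 40.15
g^-0.21 = 1.24^-0.21 = 0.9558
D_tc = 1.55 × 1.054 × 3.895 × 40.15 × 0.9558 = 244.2 m
D_f = 1.22 × 244.2 = 297.9 m

D_f ≈ 298 m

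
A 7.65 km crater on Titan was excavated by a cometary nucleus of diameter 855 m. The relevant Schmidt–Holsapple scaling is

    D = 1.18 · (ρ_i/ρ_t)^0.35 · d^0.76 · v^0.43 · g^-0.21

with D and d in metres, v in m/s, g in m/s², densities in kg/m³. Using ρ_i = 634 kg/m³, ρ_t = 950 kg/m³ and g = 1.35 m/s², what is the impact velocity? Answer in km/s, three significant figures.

v ≈ 7.75 km/s

Rearranging for v: v = [D / (1.18 · (634/950)^0.35 · 855^0.76 · 1.35^-0.21)]^(1/0.43).
D = 7650 m.
(634/950)^0.35 = 0.8680
855^0.76 = 169.2
1.35^-0.21 = 0.9389
Denominator = 1.18 × 0.8680 × 169.2 × 0.9389 = 162.7
D / 162.7 = 7650 / 162.7 = 47.02
v = 47.02^(1/0.43) = 47.02^2.3256 = 7746 m/s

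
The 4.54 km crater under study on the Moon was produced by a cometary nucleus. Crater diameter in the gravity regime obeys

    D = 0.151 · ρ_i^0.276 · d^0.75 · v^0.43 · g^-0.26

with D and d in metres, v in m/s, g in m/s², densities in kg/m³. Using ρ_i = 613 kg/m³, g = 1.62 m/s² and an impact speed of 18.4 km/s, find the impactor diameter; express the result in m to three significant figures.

d ≈ 374 m

Rearranging for d: d = [D / (0.151 · 613^0.276 · 18400^0.43 · 1.62^-0.26)]^(1/0.75).
D = 4540 m.
613^0.276 = 5.879
18400^0.43 = 68.21
1.62^-0.26 = 0.8821
Denominator = 0.151 × 5.879 × 68.21 × 0.8821 = 53.41
D / 53.41 = 4540 / 53.41 = 85.00
d = 85.00^(1/0.75) = 85.00^1.3333 = 373.7 m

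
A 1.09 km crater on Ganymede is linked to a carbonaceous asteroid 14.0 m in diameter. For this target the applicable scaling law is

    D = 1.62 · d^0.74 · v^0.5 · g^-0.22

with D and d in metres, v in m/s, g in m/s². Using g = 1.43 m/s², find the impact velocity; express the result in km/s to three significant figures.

Rearranging for v: v = [D / (1.62 · 14^0.74 · 1.43^-0.22)]^(1/0.5).
D = 1090 m.
14^0.74 = 7.049
1.43^-0.22 = 0.9243
Denominator = 1.62 × 7.049 × 0.9243 = 10.55
D / 10.55 = 1090 / 10.55 = 103.3
v = 103.3^(1/0.5) = 103.3^2 = 10671 m/s

v ≈ 10.7 km/s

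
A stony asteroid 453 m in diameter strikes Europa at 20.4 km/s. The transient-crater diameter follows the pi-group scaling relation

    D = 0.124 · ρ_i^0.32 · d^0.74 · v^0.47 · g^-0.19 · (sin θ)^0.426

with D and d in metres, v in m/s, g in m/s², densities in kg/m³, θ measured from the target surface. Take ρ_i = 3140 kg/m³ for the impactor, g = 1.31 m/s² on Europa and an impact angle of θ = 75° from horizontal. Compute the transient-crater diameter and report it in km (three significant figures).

D ≈ 15.0 km

In SI units: v = 20400 m/s.
ρ_i^0.32 = 3140^0.32 = 13.15
d^0.74 = 453^0.74 = 92.37
v^0.47 = 20400^0.47 = 106.1
g^-0.19 = 1.31^-0.19 = 0.9500
(sin 75°)^0.426 = 0.9659^0.426 = 0.9853
D = 0.124 × 13.15 × 92.37 × 106.1 × 0.9500 × 0.9853 = 14958 m
   = 14.96 km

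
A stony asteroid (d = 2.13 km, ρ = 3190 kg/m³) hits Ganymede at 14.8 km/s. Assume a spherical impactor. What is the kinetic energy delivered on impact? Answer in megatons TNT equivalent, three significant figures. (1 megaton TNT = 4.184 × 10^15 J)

E ≈ 4.23 × 10^5 Mt TNT

d = 2130 m; v = 14800 m/s.
Mass m = (π/6) ρ d³ = (π/6) × 3190 × (2130)³ = 1.614 × 10^13 kg
E = ½ m v² = 0.5 × 1.614 × 10^13 × (14800)² = 1.768 × 10^21 J
   = 1.768 × 10^21 / 4.184×10^15 = 4.226 × 10^5 Mt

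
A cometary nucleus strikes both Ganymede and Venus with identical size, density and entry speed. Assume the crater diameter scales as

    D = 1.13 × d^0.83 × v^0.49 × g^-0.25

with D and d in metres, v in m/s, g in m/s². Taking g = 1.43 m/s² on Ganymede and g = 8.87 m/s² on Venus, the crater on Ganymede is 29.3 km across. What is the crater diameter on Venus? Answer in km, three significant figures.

D ≈ 18.6 km

All impactor-dependent factors cancel in the ratio, leaving D_Venus/D_Ganymede = (g_Venus/g_Ganymede)^-0.25.
(8.87/1.43)^-0.25 = 6.203^-0.25 = 0.6337
D_Venus = 0.6337 × 29.3 km = 18.6 km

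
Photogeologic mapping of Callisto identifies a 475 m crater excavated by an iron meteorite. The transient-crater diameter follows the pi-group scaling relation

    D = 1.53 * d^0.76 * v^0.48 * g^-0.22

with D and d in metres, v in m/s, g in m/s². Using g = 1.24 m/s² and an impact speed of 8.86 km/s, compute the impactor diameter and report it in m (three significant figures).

d ≈ 6.50 m

Rearranging for d: d = [D / (1.53 · 8860^0.48 · 1.24^-0.22)]^(1/0.76).
8860^0.48 = 78.48
1.24^-0.22 = 0.9538
Denominator = 1.53 × 78.48 × 0.9538 = 114.5
D / 114.5 = 475 / 114.5 = 4.148
d = 4.148^(1/0.76) = 4.148^1.3158 = 6.501 m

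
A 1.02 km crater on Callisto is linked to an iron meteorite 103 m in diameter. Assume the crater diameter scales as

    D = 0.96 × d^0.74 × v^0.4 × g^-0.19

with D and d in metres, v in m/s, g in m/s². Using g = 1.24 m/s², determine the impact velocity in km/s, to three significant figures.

Rearranging for v: v = [D / (0.96 · 103^0.74 · 1.24^-0.19)]^(1/0.4).
D = 1020 m.
103^0.74 = 30.87
1.24^-0.19 = 0.9600
Denominator = 0.96 × 30.87 × 0.9600 = 28.45
D / 28.45 = 1020 / 28.45 = 35.85
v = 35.85^(1/0.4) = 35.85^2.5 = 7695 m/s

v ≈ 7.70 km/s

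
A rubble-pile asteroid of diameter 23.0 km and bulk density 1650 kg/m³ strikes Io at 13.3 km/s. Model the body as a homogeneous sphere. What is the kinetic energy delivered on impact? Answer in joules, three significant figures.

d = 23000 m; v = 13300 m/s.
Mass m = (π/6) ρ d³ = (π/6) × 1650 × (23000)³ = 1.051 × 10^16 kg
E = ½ m v² = 0.5 × 1.051 × 10^16 × (13300)² = 9.296 × 10^23 J

E ≈ 9.30 × 10^23 J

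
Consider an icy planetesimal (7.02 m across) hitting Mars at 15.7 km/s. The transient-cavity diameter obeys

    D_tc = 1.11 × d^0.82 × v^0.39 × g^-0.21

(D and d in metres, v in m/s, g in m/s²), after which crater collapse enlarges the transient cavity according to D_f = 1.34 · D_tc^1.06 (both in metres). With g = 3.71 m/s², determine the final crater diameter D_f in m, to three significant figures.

D_f ≈ 330 m

v = 15700 m/s.
d^0.82 = 7.02^0.82 = 4.943
v^0.39 = 15700^0.39 = 43.29
g^-0.21 = 3.71^-0.21 = 0.7593
D_tc = 1.11 × 4.943 × 43.29 × 0.7593 = 180.3 m
D_f = 1.34 × (180.3)^1.06 = 330.0 m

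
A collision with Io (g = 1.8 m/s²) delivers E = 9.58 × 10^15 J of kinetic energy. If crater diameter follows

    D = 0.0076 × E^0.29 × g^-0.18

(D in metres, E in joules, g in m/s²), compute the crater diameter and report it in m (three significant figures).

D ≈ 295 m

E^0.29 = (9.58 × 10^15)^0.29 = 4.311 × 10^4
g^-0.18 = 1.8^-0.18 = 0.8996
D = 0.0076 × 4.311 × 10^4 × 0.8996 = 294.7 m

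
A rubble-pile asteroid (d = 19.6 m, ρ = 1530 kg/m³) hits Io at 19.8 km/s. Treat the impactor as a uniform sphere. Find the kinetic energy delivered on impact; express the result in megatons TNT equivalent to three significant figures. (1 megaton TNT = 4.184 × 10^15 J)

E ≈ 0.283 Mt TNT

v = 19800 m/s.
Mass m = (π/6) ρ d³ = (π/6) × 1530 × (19.6)³ = 6.032 × 10^6 kg
E = ½ m v² = 0.5 × 6.032 × 10^6 × (19800)² = 1.182 × 10^15 J
   = 1.182 × 10^15 / 4.184×10^15 = 0.2825 Mt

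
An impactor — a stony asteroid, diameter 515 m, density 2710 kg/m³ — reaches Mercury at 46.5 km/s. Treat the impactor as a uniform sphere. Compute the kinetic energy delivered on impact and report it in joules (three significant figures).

E ≈ 2.10 × 10^20 J

v = 46500 m/s.
Mass m = (π/6) ρ d³ = (π/6) × 2710 × (515)³ = 1.938 × 10^11 kg
E = ½ m v² = 0.5 × 1.938 × 10^11 × (46500)² = 2.095 × 10^20 J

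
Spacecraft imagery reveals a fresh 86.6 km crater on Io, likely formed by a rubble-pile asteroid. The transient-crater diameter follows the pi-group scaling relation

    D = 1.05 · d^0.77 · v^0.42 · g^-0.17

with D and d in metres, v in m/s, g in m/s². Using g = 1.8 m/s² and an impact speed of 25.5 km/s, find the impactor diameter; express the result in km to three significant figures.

Rearranging for d: d = [D / (1.05 · 25500^0.42 · 1.8^-0.17)]^(1/0.77).
D = 86600 m.
25500^0.42 = 70.92
1.8^-0.17 = 0.9049
Denominator = 1.05 × 70.92 × 0.9049 = 67.38
D / 67.38 = 86600 / 67.38 = 1285
d = 1285^(1/0.77) = 1285^1.2987 = 10903 m

d ≈ 10.9 km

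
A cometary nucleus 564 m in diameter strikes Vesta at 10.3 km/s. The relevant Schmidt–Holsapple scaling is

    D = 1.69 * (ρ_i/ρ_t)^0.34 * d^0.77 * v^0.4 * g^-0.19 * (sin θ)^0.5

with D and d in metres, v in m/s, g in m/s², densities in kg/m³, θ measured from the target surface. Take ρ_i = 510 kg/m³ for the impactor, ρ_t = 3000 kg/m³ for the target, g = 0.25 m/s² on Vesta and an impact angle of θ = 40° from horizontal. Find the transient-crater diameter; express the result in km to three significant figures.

D ≈ 5.11 km

In SI units: v = 10300 m/s.
(ρ_i/ρ_t)^0.34 = (510/3000)^0.34 = 0.5475
d^0.77 = 564^0.77 = 131.4
v^0.4 = 10300^0.4 = 40.28
g^-0.19 = 0.25^-0.19 = 1.301
(sin 40°)^0.5 = 0.6428^0.5 = 0.8017
D = 1.69 × 0.5475 × 131.4 × 40.28 × 1.301 × 0.8017 = 5108 m
   = 5.108 km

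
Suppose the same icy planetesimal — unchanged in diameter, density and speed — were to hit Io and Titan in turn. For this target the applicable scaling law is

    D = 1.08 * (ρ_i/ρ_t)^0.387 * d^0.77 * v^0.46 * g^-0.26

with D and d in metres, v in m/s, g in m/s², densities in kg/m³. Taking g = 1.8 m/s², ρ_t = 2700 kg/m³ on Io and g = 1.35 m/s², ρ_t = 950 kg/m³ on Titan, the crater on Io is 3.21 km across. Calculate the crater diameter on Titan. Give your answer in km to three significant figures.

The impactor-only factors (d, v, ρ_i) cancel in the ratio, leaving D_Titan/D_Io = (g_Titan/g_Io)^-0.26 · (ρ_t,Io/ρ_t,Titan)^0.387.
(1.35/1.8)^-0.26 = 0.7500^-0.26 = 1.078
(2700/950)^0.387 = 2.842^0.387 = 1.498
Ratio = 1.078 × 1.498 = 1.615
D_Titan = 1.615 × 3.21 km = 5.18 km

D ≈ 5.18 km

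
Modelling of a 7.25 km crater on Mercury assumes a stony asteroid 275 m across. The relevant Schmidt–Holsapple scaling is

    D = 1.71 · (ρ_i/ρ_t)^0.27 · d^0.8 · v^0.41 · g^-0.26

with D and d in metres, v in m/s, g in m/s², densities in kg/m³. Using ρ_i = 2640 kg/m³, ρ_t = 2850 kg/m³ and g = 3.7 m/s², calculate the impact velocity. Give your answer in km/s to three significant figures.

Rearranging for v: v = [D / (1.71 · (2640/2850)^0.27 · 275^0.8 · 3.7^-0.26)]^(1/0.41).
D = 7250 m.
(2640/2850)^0.27 = 0.9795
275^0.8 = 89.43
3.7^-0.26 = 0.7117
Denominator = 1.71 × 0.9795 × 89.43 × 0.7117 = 106.6
D / 106.6 = 7250 / 106.6 = 68.01
v = 68.01^(1/0.41) = 68.01^2.439 = 29488 m/s

v ≈ 29.5 km/s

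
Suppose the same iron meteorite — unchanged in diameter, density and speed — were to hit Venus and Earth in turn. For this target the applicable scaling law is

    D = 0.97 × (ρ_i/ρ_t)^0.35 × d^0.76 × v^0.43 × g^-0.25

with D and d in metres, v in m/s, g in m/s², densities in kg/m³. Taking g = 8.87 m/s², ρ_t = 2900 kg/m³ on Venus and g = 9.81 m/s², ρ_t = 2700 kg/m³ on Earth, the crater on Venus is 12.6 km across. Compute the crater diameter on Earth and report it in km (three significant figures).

D ≈ 12.6 km

The impactor-only factors (d, v, ρ_i) cancel in the ratio, leaving D_Earth/D_Venus = (g_Earth/g_Venus)^-0.25 · (ρ_t,Venus/ρ_t,Earth)^0.35.
(9.81/8.87)^-0.25 = 1.106^-0.25 = 0.9751
(2900/2700)^0.35 = 1.074^0.35 = 1.025
Ratio = 0.9751 × 1.025 = 0.9995
D_Earth = 0.9995 × 12.6 km = 12.6 km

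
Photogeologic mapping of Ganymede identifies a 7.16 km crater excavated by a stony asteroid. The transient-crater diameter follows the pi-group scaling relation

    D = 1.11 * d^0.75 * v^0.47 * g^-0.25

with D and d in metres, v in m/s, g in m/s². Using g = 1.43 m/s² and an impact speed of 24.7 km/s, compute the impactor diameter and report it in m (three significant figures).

d ≈ 239 m

Rearranging for d: d = [D / (1.11 · 24700^0.47 · 1.43^-0.25)]^(1/0.75).
D = 7160 m.
24700^0.47 = 116.0
1.43^-0.25 = 0.9145
Denominator = 1.11 × 116.0 × 0.9145 = 117.8
D / 117.8 = 7160 / 117.8 = 60.78
d = 60.78^(1/0.75) = 60.78^1.3333 = 238.9 m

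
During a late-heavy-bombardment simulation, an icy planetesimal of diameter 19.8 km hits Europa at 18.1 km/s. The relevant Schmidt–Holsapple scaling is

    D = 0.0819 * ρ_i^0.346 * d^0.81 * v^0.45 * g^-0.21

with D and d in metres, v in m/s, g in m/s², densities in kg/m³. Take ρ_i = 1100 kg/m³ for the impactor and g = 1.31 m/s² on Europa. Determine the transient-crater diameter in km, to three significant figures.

D ≈ 217 km

In SI units: d = 19800 m, v = 18100 m/s.
ρ_i^0.346 = 1100^0.346 = 11.28
d^0.81 = 19800^0.81 = 3022
v^0.45 = 18100^0.45 = 82.41
g^-0.21 = 1.31^-0.21 = 0.9449
D = 0.0819 × 11.28 × 3022 × 82.41 × 0.9449 = 2.174 × 10^5 m
   = 217.4 km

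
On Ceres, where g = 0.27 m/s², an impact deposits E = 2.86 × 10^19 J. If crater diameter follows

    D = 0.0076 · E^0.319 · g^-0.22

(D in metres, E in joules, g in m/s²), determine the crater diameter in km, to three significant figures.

E^0.319 = (2.86 × 10^19)^0.319 = 1.609 × 10^6
g^-0.22 = 0.27^-0.22 = 1.334
D = 0.0076 × 1.609 × 10^6 × 1.334 = 16313 m
   = 16.31 km

D ≈ 16.3 km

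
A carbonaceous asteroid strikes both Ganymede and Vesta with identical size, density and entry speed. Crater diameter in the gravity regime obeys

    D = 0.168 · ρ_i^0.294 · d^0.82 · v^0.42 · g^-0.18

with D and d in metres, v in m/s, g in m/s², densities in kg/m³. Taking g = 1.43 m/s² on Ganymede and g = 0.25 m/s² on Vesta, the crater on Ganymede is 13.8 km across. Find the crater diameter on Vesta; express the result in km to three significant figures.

D ≈ 18.9 km

All impactor-dependent factors cancel in the ratio, leaving D_Vesta/D_Ganymede = (g_Vesta/g_Ganymede)^-0.18.
(0.25/1.43)^-0.18 = 0.1748^-0.18 = 1.369
D_Vesta = 1.369 × 13.8 km = 18.9 km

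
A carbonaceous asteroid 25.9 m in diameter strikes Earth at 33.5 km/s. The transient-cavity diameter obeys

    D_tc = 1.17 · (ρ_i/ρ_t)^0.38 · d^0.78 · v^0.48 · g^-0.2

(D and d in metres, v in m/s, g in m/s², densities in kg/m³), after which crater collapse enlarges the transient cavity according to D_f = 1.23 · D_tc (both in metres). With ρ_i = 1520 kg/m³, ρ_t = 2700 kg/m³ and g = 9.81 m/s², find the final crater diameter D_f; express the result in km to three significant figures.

D_f ≈ 1.38 km

v = 33500 m/s.
(ρ_i/ρ_t)^0.38 = (1520/2700)^0.38 = 0.8039
d^0.78 = 25.9^0.78 = 12.66
v^0.48 = 33500^0.48 = 148.6
g^-0.2 = 9.81^-0.2 = 0.6334
D_tc = 1.17 × 0.8039 × 12.66 × 148.6 × 0.6334 = 1121 m
D_f = 1.23 × 1121 = 1379 m
     = 1.379 km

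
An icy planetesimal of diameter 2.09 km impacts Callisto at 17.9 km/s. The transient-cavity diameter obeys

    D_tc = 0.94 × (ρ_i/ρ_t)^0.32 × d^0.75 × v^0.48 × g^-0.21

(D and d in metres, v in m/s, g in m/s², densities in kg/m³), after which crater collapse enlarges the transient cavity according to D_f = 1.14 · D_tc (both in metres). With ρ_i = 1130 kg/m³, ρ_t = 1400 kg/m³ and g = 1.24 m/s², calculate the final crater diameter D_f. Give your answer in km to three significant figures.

D_f ≈ 32.5 km

In SI: d = 2090 m, v = 17900 m/s.
(ρ_i/ρ_t)^0.32 = (1130/1400)^0.32 = 0.9337
d^0.75 = 2090^0.75 = 309.1
v^0.48 = 17900^0.48 = 110.0
g^-0.21 = 1.24^-0.21 = 0.9558
D_tc = 0.94 × 0.9337 × 309.1 × 110.0 × 0.9558 = 28520 m
D_f = 1.14 × 28520 = 32513 m
     = 32.51 km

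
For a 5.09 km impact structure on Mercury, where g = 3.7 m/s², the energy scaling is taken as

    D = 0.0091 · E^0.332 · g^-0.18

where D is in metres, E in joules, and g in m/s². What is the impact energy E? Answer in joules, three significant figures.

E ≈ 4.17 × 10^17 J

Rearranging: E = [D / (0.0091 · g^-0.18)]^(1/0.332).
D = 5090 m.
g^-0.18 = 3.7^-0.18 = 0.7902
D / (0.0091 × 0.7902) = 5090 / (7.191 × 10^-3) = 7.078 × 10^5
E = (7.078 × 10^5)^3.012 = 4.168 × 10^17 J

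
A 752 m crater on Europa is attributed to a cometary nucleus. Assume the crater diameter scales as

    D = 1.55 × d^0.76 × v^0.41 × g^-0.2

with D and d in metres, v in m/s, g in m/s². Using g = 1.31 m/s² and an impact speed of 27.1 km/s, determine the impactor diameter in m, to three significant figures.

d ≈ 14.9 m

Rearranging for d: d = [D / (1.55 · 27100^0.41 · 1.31^-0.2)]^(1/0.76).
27100^0.41 = 65.69
1.31^-0.2 = 0.9474
Denominator = 1.55 × 65.69 × 0.9474 = 96.46
D / 96.46 = 752 / 96.46 = 7.796
d = 7.796^(1/0.76) = 7.796^1.3158 = 14.91 m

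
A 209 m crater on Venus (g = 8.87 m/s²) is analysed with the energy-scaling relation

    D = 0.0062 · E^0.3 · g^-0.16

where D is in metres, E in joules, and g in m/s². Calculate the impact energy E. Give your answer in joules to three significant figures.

Rearranging: E = [D / (0.0062 · g^-0.16)]^(1/0.3).
g^-0.16 = 8.87^-0.16 = 0.7052
D / (0.0062 × 0.7052) = 209 / (4.372 × 10^-3) = 4.780 × 10^4
E = (4.780 × 10^4)^3.3333 = 3.962 × 10^15 J

E ≈ 3.96 × 10^15 J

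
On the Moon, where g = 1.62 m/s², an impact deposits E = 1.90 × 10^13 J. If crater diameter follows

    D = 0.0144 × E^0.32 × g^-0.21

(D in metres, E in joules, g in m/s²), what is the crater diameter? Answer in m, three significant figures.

D ≈ 231 m

E^0.32 = (1.90 × 10^13)^0.32 = 1.775 × 10^4
g^-0.21 = 1.62^-0.21 = 0.9037
D = 0.0144 × 1.775 × 10^4 × 0.9037 = 231.0 m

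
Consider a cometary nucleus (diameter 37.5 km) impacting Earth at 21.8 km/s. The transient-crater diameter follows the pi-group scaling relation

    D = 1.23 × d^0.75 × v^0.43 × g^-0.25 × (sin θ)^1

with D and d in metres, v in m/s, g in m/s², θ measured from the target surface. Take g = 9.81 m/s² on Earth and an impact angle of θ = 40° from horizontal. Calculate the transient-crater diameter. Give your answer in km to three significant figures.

D ≈ 88.3 km

In SI units: d = 37500 m, v = 21800 m/s.
d^0.75 = 37500^0.75 = 2695
v^0.43 = 21800^0.43 = 73.37
g^-0.25 = 9.81^-0.25 = 0.5650
(sin 40°)^1 = 0.6428^1 = 0.6428
D = 1.23 × 2695 × 73.37 × 0.5650 × 0.6428 = 88330 m
   = 88.33 km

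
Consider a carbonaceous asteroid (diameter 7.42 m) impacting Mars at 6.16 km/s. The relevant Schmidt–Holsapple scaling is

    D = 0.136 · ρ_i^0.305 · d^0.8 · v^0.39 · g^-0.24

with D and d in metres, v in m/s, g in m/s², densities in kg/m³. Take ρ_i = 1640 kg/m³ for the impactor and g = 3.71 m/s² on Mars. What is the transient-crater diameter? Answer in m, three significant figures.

D ≈ 142 m

In SI units: v = 6160 m/s.
ρ_i^0.305 = 1640^0.305 = 9.562
d^0.8 = 7.42^0.8 = 4.970
v^0.39 = 6160^0.39 = 30.06
g^-0.24 = 3.71^-0.24 = 0.7300
D = 0.136 × 9.562 × 4.970 × 30.06 × 0.7300 = 141.8 m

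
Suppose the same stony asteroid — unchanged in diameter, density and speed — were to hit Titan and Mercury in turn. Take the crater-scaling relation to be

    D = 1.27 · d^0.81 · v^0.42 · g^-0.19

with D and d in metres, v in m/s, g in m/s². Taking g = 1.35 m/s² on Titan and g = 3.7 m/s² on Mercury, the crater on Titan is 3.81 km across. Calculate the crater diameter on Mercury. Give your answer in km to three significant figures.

All impactor-dependent factors cancel in the ratio, leaving D_Mercury/D_Titan = (g_Mercury/g_Titan)^-0.19.
(3.7/1.35)^-0.19 = 2.741^-0.19 = 0.8257
D_Mercury = 0.8257 × 3.81 km = 3.15 km

D ≈ 3.15 km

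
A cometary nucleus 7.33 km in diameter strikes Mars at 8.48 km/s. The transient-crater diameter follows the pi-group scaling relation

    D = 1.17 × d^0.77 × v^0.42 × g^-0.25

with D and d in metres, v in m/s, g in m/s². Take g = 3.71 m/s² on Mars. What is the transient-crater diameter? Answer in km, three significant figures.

In SI units: d = 7330 m, v = 8480 m/s.
d^0.77 = 7330^0.77 = 946.5
v^0.42 = 8480^0.42 = 44.66
g^-0.25 = 3.71^-0.25 = 0.7205
D = 1.17 × 946.5 × 44.66 × 0.7205 = 35634 m
   = 35.63 km

D ≈ 35.6 km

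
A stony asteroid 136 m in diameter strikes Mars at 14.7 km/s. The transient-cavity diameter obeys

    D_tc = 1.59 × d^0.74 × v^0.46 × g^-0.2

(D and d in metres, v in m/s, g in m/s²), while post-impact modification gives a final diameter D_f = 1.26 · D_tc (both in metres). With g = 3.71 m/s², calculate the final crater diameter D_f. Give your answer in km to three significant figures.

v = 14700 m/s.
d^0.74 = 136^0.74 = 37.92
v^0.46 = 14700^0.46 = 82.60
g^-0.2 = 3.71^-0.2 = 0.7694
D_tc = 1.59 × 37.92 × 82.60 × 0.7694 = 3832 m
D_f = 1.26 × 3832 = 4828 m
     = 4.828 km

D_f ≈ 4.83 km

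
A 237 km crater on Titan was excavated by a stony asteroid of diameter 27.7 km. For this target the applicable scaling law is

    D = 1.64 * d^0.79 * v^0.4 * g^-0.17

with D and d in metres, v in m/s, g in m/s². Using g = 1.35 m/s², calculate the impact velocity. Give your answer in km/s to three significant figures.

v ≈ 15.2 km/s

Rearranging for v: v = [D / (1.64 · 27700^0.79 · 1.35^-0.17)]^(1/0.4).
D = 237000 m.
27700^0.79 = 3233
1.35^-0.17 = 0.9503
Denominator = 1.64 × 3233 × 0.9503 = 5039
D / 5039 = 237000 / 5039 = 47.03
v = 47.03^(1/0.4) = 47.03^2.5 = 15168 m/s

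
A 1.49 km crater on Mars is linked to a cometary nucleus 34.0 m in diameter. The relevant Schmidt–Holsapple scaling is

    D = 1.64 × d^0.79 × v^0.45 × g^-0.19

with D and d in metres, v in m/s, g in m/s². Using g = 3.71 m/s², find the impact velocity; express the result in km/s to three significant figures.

Rearranging for v: v = [D / (1.64 · 34^0.79 · 3.71^-0.19)]^(1/0.45).
D = 1490 m.
34^0.79 = 16.21
3.71^-0.19 = 0.7795
Denominator = 1.64 × 16.21 × 0.7795 = 20.72
D / 20.72 = 1490 / 20.72 = 71.91
v = 71.91^(1/0.45) = 71.91^2.2222 = 13371 m/s

v ≈ 13.4 km/s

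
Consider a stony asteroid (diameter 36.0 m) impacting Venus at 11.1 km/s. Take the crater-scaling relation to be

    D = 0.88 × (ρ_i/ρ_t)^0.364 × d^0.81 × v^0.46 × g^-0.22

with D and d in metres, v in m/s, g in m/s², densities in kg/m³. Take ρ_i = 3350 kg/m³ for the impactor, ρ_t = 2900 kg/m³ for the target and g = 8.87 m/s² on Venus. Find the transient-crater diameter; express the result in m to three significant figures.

D ≈ 759 m

In SI units: v = 11100 m/s.
(ρ_i/ρ_t)^0.364 = (3350/2900)^0.364 = 1.054
d^0.81 = 36^0.81 = 18.22
v^0.46 = 11100^0.46 = 72.59
g^-0.22 = 8.87^-0.22 = 0.6187
D = 0.88 × 1.054 × 18.22 × 72.59 × 0.6187 = 759.0 m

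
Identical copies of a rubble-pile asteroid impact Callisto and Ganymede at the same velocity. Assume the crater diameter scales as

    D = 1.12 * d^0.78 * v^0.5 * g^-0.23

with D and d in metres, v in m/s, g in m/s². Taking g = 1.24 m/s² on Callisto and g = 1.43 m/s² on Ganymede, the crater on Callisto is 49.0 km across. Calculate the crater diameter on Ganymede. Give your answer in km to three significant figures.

All impactor-dependent factors cancel in the ratio, leaving D_Ganymede/D_Callisto = (g_Ganymede/g_Callisto)^-0.23.
(1.43/1.24)^-0.23 = 1.153^-0.23 = 0.9678
D_Ganymede = 0.9678 × 49.0 km = 47.4 km

D ≈ 47.4 km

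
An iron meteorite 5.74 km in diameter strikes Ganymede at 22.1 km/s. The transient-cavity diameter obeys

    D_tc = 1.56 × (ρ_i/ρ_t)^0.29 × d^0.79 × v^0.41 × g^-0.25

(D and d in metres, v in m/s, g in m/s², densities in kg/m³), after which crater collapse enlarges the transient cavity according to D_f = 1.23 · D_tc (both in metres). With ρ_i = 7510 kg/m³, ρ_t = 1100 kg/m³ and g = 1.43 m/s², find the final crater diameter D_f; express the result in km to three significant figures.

D_f ≈ 173 km

In SI: d = 5740 m, v = 22100 m/s.
(ρ_i/ρ_t)^0.29 = (7510/1100)^0.29 = 1.746
d^0.79 = 5740^0.79 = 932.3
v^0.41 = 22100^0.41 = 60.42
g^-0.25 = 1.43^-0.25 = 0.9145
D_tc = 1.56 × 1.746 × 932.3 × 60.42 × 0.9145 = 1.403 × 10^5 m
D_f = 1.23 × 1.403 × 10^5 = 1.726 × 10^5 m
     = 172.6 km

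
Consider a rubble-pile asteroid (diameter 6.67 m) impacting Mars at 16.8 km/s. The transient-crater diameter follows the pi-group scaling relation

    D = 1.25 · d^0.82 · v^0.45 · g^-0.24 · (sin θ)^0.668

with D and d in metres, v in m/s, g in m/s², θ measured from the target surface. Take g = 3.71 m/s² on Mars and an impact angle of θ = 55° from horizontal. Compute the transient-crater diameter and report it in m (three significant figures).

In SI units: v = 16800 m/s.
d^0.82 = 6.67^0.82 = 4.740
v^0.45 = 16800^0.45 = 79.69
g^-0.24 = 3.71^-0.24 = 0.7300
(sin 55°)^0.668 = 0.8192^0.668 = 0.8753
D = 1.25 × 4.740 × 79.69 × 0.7300 × 0.8753 = 301.7 m

D ≈ 302 m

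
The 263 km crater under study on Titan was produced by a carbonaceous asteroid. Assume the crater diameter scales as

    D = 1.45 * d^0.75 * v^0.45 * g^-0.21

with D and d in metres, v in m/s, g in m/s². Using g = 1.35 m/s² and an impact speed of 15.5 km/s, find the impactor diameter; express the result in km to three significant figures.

d ≈ 34.2 km

Rearranging for d: d = [D / (1.45 · 15500^0.45 · 1.35^-0.21)]^(1/0.75).
D = 263000 m.
15500^0.45 = 76.85
1.35^-0.21 = 0.9389
Denominator = 1.45 × 76.85 × 0.9389 = 104.6
D / 104.6 = 263000 / 104.6 = 2514
d = 2514^(1/0.75) = 2514^1.3333 = 34175 m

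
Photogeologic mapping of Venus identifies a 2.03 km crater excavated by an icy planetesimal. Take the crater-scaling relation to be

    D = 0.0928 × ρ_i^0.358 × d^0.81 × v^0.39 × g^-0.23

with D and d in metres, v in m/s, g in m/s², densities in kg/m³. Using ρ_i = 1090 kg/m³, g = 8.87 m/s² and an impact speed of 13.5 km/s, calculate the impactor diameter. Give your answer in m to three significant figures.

d ≈ 198 m

Rearranging for d: d = [D / (0.0928 · 1090^0.358 · 13500^0.39 · 8.87^-0.23)]^(1/0.81).
D = 2030 m.
1090^0.358 = 12.23
13500^0.39 = 40.82
8.87^-0.23 = 0.6053
Denominator = 0.0928 × 12.23 × 40.82 × 0.6053 = 28.04
D / 28.04 = 2030 / 28.04 = 72.40
d = 72.40^(1/0.81) = 72.40^1.2346 = 197.7 m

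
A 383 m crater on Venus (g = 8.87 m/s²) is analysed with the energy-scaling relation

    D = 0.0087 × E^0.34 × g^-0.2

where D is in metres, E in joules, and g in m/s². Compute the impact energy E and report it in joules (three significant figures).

E ≈ 1.64 × 10^14 J

Rearranging: E = [D / (0.0087 · g^-0.2)]^(1/0.34).
g^-0.2 = 8.87^-0.2 = 0.6463
D / (0.0087 × 0.6463) = 383 / (5.623 × 10^-3) = 6.811 × 10^4
E = (6.811 × 10^4)^2.9412 = 1.642 × 10^14 J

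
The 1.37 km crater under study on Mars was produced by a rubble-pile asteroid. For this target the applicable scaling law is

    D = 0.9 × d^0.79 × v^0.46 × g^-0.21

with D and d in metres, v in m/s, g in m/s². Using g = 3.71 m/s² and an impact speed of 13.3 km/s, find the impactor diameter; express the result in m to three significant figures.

d ≈ 60.1 m

Rearranging for d: d = [D / (0.9 · 13300^0.46 · 3.71^-0.21)]^(1/0.79).
D = 1370 m.
13300^0.46 = 78.88
3.71^-0.21 = 0.7593
Denominator = 0.9 × 78.88 × 0.7593 = 53.90
D / 53.90 = 1370 / 53.90 = 25.42
d = 25.42^(1/0.79) = 25.42^1.2658 = 60.07 m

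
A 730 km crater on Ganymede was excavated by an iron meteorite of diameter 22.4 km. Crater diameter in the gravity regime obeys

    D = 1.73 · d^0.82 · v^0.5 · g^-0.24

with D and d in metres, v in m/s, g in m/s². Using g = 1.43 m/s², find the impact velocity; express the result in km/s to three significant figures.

Rearranging for v: v = [D / (1.73 · 22400^0.82 · 1.43^-0.24)]^(1/0.5).
D = 730000 m.
22400^0.82 = 3692
1.43^-0.24 = 0.9177
Denominator = 1.73 × 3692 × 0.9177 = 5861
D / 5861 = 730000 / 5861 = 124.6
v = 124.6^(1/0.5) = 124.6^2 = 15525 m/s

v ≈ 15.5 km/s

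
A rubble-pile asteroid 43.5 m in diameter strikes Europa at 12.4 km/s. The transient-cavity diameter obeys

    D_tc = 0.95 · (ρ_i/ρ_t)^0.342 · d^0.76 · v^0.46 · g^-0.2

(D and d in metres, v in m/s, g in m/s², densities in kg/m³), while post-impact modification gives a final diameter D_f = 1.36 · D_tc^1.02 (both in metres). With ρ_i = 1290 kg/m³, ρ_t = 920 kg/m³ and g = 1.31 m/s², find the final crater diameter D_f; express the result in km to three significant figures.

v = 12400 m/s.
(ρ_i/ρ_t)^0.342 = (1290/920)^0.342 = 1.123
d^0.76 = 43.5^0.76 = 17.59
v^0.46 = 12400^0.46 = 76.38
g^-0.2 = 1.31^-0.2 = 0.9474
D_tc = 0.95 × 1.123 × 17.59 × 76.38 × 0.9474 = 1358 m
D_f = 1.36 × (1358)^1.02 = 2134 m
     = 2.134 km

D_f ≈ 2.13 km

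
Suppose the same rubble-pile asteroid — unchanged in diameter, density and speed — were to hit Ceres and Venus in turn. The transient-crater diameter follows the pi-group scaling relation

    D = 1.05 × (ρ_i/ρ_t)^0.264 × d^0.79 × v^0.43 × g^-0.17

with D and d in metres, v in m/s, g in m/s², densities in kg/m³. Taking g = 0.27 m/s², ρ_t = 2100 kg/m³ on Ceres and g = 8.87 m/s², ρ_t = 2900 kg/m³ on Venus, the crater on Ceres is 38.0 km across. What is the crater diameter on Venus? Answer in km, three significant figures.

The impactor-only factors (d, v, ρ_i) cancel in the ratio, leaving D_Venus/D_Ceres = (g_Venus/g_Ceres)^-0.17 · (ρ_t,Ceres/ρ_t,Venus)^0.264.
(8.87/0.27)^-0.17 = 32.85^-0.17 = 0.5523
(2100/2900)^0.264 = 0.7241^0.264 = 0.9183
Ratio = 0.5523 × 0.9183 = 0.5072
D_Venus = 0.5072 × 38.0 km = 19.3 km

D ≈ 19.3 km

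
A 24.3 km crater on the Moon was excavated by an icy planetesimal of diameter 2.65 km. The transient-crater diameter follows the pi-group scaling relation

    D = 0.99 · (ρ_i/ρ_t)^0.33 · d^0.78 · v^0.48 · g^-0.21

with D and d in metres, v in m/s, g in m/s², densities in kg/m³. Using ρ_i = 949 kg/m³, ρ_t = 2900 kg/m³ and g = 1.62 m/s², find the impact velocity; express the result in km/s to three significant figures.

Rearranging for v: v = [D / (0.99 · (949/2900)^0.33 · 2650^0.78 · 1.62^-0.21)]^(1/0.48).
D = 24300 m.
(949/2900)^0.33 = 0.6917
2650^0.78 = 467.9
1.62^-0.21 = 0.9037
Denominator = 0.99 × 0.6917 × 467.9 × 0.9037 = 289.6
D / 289.6 = 24300 / 289.6 = 83.91
v = 83.91^(1/0.48) = 83.91^2.0833 = 10183 m/s

v ≈ 10.2 km/s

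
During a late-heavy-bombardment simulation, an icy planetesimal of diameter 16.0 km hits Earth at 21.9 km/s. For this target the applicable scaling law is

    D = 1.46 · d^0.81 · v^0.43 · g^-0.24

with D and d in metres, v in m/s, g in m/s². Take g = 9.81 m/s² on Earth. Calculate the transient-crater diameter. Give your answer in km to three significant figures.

D ≈ 158 km

In SI units: d = 16000 m, v = 21900 m/s.
d^0.81 = 16000^0.81 = 2543
v^0.43 = 21900^0.43 = 73.52
g^-0.24 = 9.81^-0.24 = 0.5781
D = 1.46 × 2543 × 73.52 × 0.5781 = 1.578 × 10^5 m
   = 157.8 km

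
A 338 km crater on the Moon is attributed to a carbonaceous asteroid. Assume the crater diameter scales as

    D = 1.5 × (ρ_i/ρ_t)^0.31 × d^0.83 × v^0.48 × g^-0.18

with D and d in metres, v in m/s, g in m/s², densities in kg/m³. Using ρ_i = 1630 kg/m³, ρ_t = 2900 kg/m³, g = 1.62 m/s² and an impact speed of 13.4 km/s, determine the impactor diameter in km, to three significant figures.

d ≈ 15.9 km

Rearranging for d: d = [D / (1.5 · (1630/2900)^0.31 · 13400^0.48 · 1.62^-0.18)]^(1/0.83).
D = 338000 m.
(1630/2900)^0.31 = 0.8364
13400^0.48 = 95.72
1.62^-0.18 = 0.9168
Denominator = 1.5 × 0.8364 × 95.72 × 0.9168 = 110.1
D / 110.1 = 338000 / 110.1 = 3070
d = 3070^(1/0.83) = 3070^1.2048 = 15897 m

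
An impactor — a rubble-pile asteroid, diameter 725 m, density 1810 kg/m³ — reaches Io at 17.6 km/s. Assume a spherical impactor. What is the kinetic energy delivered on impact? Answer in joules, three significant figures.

v = 17600 m/s.
Mass m = (π/6) ρ d³ = (π/6) × 1810 × (725)³ = 3.612 × 10^11 kg
E = ½ m v² = 0.5 × 3.612 × 10^11 × (17600)² = 5.594 × 10^19 J

E ≈ 5.59 × 10^19 J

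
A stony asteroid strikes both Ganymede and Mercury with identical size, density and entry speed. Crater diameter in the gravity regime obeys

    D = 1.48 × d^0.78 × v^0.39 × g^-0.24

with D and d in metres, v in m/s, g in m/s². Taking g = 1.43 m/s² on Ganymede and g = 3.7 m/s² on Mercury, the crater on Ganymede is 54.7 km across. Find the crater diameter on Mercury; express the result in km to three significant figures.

D ≈ 43.5 km

All impactor-dependent factors cancel in the ratio, leaving D_Mercury/D_Ganymede = (g_Mercury/g_Ganymede)^-0.24.
(3.7/1.43)^-0.24 = 2.587^-0.24 = 0.7960
D_Mercury = 0.7960 × 54.7 km = 43.5 km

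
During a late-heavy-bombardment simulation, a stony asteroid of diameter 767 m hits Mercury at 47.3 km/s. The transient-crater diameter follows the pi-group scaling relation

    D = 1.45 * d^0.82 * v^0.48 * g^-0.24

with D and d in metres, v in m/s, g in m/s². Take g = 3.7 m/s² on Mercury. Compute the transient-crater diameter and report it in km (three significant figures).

In SI units: v = 47300 m/s.
d^0.82 = 767^0.82 = 232.0
v^0.48 = 47300^0.48 = 175.4
g^-0.24 = 3.7^-0.24 = 0.7305
D = 1.45 × 232.0 × 175.4 × 0.7305 = 43103 m
   = 43.10 km

D ≈ 43.1 km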